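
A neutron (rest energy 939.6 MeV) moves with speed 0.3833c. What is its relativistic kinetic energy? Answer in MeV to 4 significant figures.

K ≈ 77.70 MeV

γ = 1/√(1 − 0.3833²) = 1.08269
K = (γ − 1)m₀c² = (1.08269 − 1) × 939.6 MeV = 0.0826918 × 939.6 MeV = 77.70 MeV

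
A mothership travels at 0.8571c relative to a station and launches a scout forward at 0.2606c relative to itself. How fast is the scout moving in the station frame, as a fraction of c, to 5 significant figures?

u ≈ 0.91363c

Compose boost 2: (0.2606 + 0.8571)/(1 + 0.2606×0.8571) = 1.1177/1.223360 = 0.91363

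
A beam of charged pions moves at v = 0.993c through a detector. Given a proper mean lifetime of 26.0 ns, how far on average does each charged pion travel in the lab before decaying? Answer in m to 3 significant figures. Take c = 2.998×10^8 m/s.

d ≈ 65.5 m

γ = 1/√(1 − 0.993²) = 8.4664
Dilated lifetime: Δt = γτ₀ = 8.4664 × 26.0 ns = 220.13 ns
d = vΔt = 0.993c × 220.13 ns = 2.9770×10^8 m/s × 2.2013×10^-7 s = 65.5 m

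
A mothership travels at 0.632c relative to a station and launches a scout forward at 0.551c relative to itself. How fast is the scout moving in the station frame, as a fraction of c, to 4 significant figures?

u ≈ 0.8774c

Compose boost 2: (0.551 + 0.632)/(1 + 0.551×0.632) = 1.183/1.34823 = 0.8774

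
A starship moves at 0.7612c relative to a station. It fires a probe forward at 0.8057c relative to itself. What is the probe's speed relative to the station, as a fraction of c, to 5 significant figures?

u ≈ 0.97124c

Relativistic velocity addition: u = (u' + v)/(1 + u'v/c²)
= (0.8057 + 0.7612)/(1 + 0.8057×0.7612) = 1.5669/1.613299 = 0.97124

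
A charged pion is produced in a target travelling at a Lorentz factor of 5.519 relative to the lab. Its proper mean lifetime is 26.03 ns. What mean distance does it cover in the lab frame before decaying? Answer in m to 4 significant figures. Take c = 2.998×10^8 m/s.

β = √(1 − 1/γ²) = √(1 − 1/5.519²) = 0.983448
Dilated lifetime: Δt = γτ₀ = 5.519 × 26.03 ns = 143.660 ns
d = vΔt = 0.983448c × 143.660 ns = 2.94838×10^8 m/s × 1.43660×10^-7 s = 42.36 m

d ≈ 42.36 m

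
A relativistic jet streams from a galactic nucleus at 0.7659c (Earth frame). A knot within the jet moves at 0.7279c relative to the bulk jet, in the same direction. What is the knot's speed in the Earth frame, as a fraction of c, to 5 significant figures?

Relativistic velocity addition: u = (u' + v)/(1 + u'v/c²)
= (0.7279 + 0.7659)/(1 + 0.7279×0.7659) = 1.4938/1.557499 = 0.95910

u ≈ 0.95910c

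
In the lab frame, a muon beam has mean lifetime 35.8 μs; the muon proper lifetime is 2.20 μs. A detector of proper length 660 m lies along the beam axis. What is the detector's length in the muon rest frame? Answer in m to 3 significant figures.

L ≈ 40.6 m

Time dilation ⇒ γ = Δt/τ₀ = 35.8/2.20 = 16.273
Length contraction: L = L₀/γ = 660/16.273 = 40.6 m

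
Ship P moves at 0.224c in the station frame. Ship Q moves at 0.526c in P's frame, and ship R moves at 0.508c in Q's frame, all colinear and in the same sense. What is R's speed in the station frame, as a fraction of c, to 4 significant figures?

u ≈ 0.8793c

Compose boost 2: (0.526 + 0.224)/(1 + 0.526×0.224) = 0.7500/1.11782 = 0.670946
Compose boost 3: (0.508 + 0.670946)/(1 + 0.508×0.670946) = 1.17895/1.34084 = 0.8793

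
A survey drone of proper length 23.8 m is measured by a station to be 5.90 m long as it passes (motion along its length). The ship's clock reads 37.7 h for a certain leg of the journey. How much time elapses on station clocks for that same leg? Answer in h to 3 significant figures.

Δt ≈ 152 h

Length contraction ⇒ γ = L₀/L = 23.8/5.90 = 4.0339
Time dilation: Δt = γτ₀ = 4.0339 × 37.7 h = 152 h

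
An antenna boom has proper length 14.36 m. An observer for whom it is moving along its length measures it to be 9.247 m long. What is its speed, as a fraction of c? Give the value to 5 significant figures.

β ≈ 0.76507

γ = L₀/L = 14.36/9.247 = 1.552936
β = √(1 − 1/γ²) = 0.76507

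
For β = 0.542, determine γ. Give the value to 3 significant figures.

γ ≈ 1.19

γ = 1/√(1 − β²) = 1/√(1 − 0.542²) = 1/√(0.70624) = 1.19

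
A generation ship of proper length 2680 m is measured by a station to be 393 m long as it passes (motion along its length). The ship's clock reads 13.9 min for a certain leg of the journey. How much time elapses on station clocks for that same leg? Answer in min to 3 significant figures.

Length contraction ⇒ γ = L₀/L = 2680/393 = 6.8193
Time dilation: Δt = γτ₀ = 6.8193 × 13.9 min = 94.8 min

Δt ≈ 94.8 min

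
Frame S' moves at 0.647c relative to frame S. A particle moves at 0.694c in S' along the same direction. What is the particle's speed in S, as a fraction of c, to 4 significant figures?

u ≈ 0.9255c

Relativistic velocity addition: u = (u' + v)/(1 + u'v/c²)
= (0.694 + 0.647)/(1 + 0.694×0.647) = 1.341/1.44902 = 0.9255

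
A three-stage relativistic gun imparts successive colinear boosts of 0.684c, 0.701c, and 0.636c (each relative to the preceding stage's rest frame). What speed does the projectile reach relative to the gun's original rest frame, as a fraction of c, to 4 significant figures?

u ≈ 0.9854c

Compose boost 2: (0.701 + 0.684)/(1 + 0.701×0.684) = 1.385/1.47948 = 0.936137
Compose boost 3: (0.636 + 0.936137)/(1 + 0.636×0.936137) = 1.57214/1.59538 = 0.9854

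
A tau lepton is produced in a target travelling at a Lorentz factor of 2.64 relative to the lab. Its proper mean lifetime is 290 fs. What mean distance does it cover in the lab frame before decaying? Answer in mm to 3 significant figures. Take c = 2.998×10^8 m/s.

d ≈ 0.212 mm

β = √(1 − 1/γ²) = √(1 − 1/2.64²) = 0.92548
Dilated lifetime: Δt = γτ₀ = 2.64 × 290 fs = 765.60 fs
d = vΔt = 0.92548c × 765.60 fs = 2.7746×10^8 m/s × 7.6560×10^-13 s = 0.212 mm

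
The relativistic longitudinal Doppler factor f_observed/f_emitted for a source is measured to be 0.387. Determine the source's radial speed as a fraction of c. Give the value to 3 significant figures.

β ≈ 0.739

f_obs/f_src = √((1−β)/(1+β)) = 0.387  ⇒  (1−β)/(1+β) = 0.14977
β = |1 − D²|/(1 + D²) = |1 − 0.14977|/(1 + 0.14977) = 0.739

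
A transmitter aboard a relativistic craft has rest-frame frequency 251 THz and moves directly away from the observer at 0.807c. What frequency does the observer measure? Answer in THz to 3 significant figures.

Relativistic Doppler: f_obs = f_src √((1−β)/(1+β))
= 251 × √(0.19300/1.8070) = 251 × 0.32681 = 82.0 THz

f_obs ≈ 82.0 THz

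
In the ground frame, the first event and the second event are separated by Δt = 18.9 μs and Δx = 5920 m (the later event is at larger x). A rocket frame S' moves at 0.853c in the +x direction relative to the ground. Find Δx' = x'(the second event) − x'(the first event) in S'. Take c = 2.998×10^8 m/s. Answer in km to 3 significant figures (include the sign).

Δx' ≈ 2.08 km

γ = 1/√(1 − 0.853²) = 1.9160
Δx' = γ(Δx − vΔt) = 1.9160 × (5920 m − 0.853×(2.998×10^8 m/s)×18.9×10^-6 s)
= 1.9160 × (1086.7 m) = 2.08 km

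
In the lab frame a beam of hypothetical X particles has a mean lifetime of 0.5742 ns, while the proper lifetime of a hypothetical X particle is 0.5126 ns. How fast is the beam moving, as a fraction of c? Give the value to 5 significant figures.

β ≈ 0.45061

γ = Δt/τ₀ = 0.5742/0.5126 = 1.120172
β = √(1 − 1/γ²) = √(1 − 1/1.120172²) = 0.45061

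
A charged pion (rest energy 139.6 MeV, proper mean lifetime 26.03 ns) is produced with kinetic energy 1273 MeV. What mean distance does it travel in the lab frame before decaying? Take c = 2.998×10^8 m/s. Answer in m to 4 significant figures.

d ≈ 78.58 m

γ = 1 + K/(m₀c²) = 1 + 1273/139.6 = 10.1189
β = √(1 − 1/γ²) = 0.995105
Dilated lifetime: γτ₀ = 10.1189 × 26.03 ns = 263.395 ns
d = βc·γτ₀ = 0.995105 × (2.998×10^8 m/s) × 2.63395×10^-7 s = 78.58 m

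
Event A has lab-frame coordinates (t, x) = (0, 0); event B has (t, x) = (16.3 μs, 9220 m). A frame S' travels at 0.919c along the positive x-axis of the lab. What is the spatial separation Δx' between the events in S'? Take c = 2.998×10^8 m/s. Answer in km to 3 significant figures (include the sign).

γ = 1/√(1 − 0.919²) = 2.5364
Δx' = γ(Δx − vΔt) = 2.5364 × (9220 m − 0.919×(2.998×10^8 m/s)×16.3×10^-6 s)
= 2.5364 × (4729.1 m) = 12.0 km

Δx' ≈ 12.0 km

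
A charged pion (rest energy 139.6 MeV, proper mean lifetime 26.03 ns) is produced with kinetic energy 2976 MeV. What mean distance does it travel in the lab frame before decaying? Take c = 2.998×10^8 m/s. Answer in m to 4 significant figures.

γ = 1 + K/(m₀c²) = 1 + 2976/139.6 = 22.3181
β = √(1 − 1/γ²) = 0.998996
Dilated lifetime: γτ₀ = 22.3181 × 26.03 ns = 580.939 ns
d = βc·γτ₀ = 0.998996 × (2.998×10^8 m/s) × 5.80939×10^-7 s = 174.0 m

d ≈ 174.0 m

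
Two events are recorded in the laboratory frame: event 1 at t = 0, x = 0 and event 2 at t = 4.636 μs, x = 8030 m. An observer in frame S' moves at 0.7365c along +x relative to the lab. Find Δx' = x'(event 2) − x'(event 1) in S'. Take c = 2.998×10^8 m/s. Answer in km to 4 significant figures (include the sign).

γ = 1/√(1 − 0.7365²) = 1.47833
Δx' = γ(Δx − vΔt) = 1.47833 × (8030 m − 0.7365×(2.998×10^8 m/s)×4.636×10^-6 s)
= 1.47833 × (7006.36 m) = 10.36 km

Δx' ≈ 10.36 km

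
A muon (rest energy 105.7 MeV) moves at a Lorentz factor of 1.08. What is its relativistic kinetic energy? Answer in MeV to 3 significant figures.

γ = 1.08 (given)
K = (γ − 1)m₀c² = (1.08 − 1) × 105.7 MeV = 0.080000 × 105.7 MeV = 8.46 MeV

K ≈ 8.46 MeV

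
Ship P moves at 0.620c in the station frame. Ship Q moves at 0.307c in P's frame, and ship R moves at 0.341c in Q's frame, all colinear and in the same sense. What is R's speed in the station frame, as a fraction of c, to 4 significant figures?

Compose boost 2: (0.307 + 0.620)/(1 + 0.307×0.620) = 0.9270/1.19034 = 0.778769
Compose boost 3: (0.341 + 0.778769)/(1 + 0.341×0.778769) = 1.11977/1.26556 = 0.8848

u ≈ 0.8848c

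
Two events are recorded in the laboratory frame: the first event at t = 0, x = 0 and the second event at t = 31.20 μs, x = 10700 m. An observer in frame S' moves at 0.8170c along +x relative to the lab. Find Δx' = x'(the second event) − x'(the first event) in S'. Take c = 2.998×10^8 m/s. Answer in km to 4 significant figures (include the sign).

γ = 1/√(1 − 0.8170²) = 1.73419
Δx' = γ(Δx − vΔt) = 1.73419 × (10700 m − 0.8170×(2.998×10^8 m/s)×31.20×10^-6 s)
= 1.73419 × (3057.98 m) = 5.303 km

Δx' ≈ 5.303 km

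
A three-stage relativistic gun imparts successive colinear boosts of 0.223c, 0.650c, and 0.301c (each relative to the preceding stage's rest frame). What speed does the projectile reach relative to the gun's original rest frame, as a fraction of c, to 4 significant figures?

Compose boost 2: (0.650 + 0.223)/(1 + 0.650×0.223) = 0.8730/1.14495 = 0.762479
Compose boost 3: (0.301 + 0.762479)/(1 + 0.301×0.762479) = 1.06348/1.22951 = 0.8650

u ≈ 0.8650c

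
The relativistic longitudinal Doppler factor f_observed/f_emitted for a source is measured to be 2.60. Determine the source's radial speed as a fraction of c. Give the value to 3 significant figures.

β ≈ 0.742

f_obs/f_src = √((1+β)/(1−β)) = 2.60  ⇒  (1+β)/(1−β) = 6.7600
β = |1 − D²|/(1 + D²) = |1 − 6.7600|/(1 + 6.7600) = 0.742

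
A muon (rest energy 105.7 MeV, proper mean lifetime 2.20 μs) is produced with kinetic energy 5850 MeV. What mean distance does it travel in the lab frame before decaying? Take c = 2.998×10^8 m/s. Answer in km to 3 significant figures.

γ = 1 + K/(m₀c²) = 1 + 5850/105.7 = 56.345
β = √(1 − 1/γ²) = 0.99984
Dilated lifetime: γτ₀ = 56.345 × 2.20 μs = 123.96 μs
d = βc·γτ₀ = 0.99984 × (2.998×10^8 m/s) × 0.00012396 s = 37.2 km

d ≈ 37.2 km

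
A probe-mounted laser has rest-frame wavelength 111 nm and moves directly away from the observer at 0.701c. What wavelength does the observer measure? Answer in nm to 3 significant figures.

Relativistic Doppler: λ_obs = λ_src √((1+β)/(1−β))
= 111 × √(1.7010/0.29900) = 111 × 2.3852 = 265 nm

λ_obs ≈ 265 nm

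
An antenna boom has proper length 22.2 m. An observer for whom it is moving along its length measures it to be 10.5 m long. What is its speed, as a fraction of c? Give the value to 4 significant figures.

γ = L₀/L = 22.2/10.5 = 2.11429
β = √(1 − 1/γ²) = 0.8811

β ≈ 0.8811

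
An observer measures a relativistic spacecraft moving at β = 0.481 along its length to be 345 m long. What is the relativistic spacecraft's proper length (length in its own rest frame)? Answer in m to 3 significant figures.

L₀ ≈ 394 m

γ = 1/√(1 − 0.481²) = 1.1406
L₀ = γL = 1.1406 × 345 = 394 m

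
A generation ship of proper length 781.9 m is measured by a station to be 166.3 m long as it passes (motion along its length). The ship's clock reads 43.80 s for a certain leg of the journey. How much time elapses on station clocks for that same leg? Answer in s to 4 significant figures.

Δt ≈ 205.9 s

Length contraction ⇒ γ = L₀/L = 781.9/166.3 = 4.70174
Time dilation: Δt = γτ₀ = 4.70174 × 43.80 s = 205.9 s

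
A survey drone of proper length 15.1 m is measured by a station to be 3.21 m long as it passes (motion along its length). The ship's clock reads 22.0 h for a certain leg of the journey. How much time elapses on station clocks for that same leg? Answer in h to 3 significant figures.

Δt ≈ 103 h

Length contraction ⇒ γ = L₀/L = 15.1/3.21 = 4.7040
Time dilation: Δt = γτ₀ = 4.7040 × 22.0 h = 103 h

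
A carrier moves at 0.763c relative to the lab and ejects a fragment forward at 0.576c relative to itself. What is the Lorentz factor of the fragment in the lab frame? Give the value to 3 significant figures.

γ ≈ 2.72

u_lab = (0.576 + 0.763)/(1 + 0.576×0.763) = 1.339/1.43949 = 0.930192
γ = 1/√(1 − 0.930192²) = 2.72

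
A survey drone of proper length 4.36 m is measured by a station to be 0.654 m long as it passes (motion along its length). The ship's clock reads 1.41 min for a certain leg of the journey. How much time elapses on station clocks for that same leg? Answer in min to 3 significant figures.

Δt ≈ 9.40 min

Length contraction ⇒ γ = L₀/L = 4.36/0.654 = 6.6667
Time dilation: Δt = γτ₀ = 6.6667 × 1.41 min = 9.40 min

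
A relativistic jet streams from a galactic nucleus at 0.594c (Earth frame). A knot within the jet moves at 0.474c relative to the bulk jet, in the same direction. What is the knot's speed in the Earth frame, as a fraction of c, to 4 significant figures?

u ≈ 0.8334c

Relativistic velocity addition: u = (u' + v)/(1 + u'v/c²)
= (0.474 + 0.594)/(1 + 0.474×0.594) = 1.068/1.28156 = 0.8334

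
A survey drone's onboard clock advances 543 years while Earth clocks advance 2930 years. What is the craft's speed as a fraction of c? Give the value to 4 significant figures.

γ = Δt/τ₀ = 2930/543 = 5.39595
β = √(1 − 1/γ²) = √(1 − 1/5.39595²) = 0.9827

β ≈ 0.9827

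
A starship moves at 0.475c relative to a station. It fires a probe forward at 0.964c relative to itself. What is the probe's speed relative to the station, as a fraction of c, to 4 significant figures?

u ≈ 0.9870c

Relativistic velocity addition: u = (u' + v)/(1 + u'v/c²)
= (0.964 + 0.475)/(1 + 0.964×0.475) = 1.439/1.45790 = 0.9870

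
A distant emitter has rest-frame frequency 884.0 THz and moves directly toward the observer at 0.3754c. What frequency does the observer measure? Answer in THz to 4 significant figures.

f_obs ≈ 1312 THz

Relativistic Doppler: f_obs = f_src √((1+β)/(1−β))
= 884.0 × √(1.37540/0.624600) = 884.0 × 1.48393 = 1312 THz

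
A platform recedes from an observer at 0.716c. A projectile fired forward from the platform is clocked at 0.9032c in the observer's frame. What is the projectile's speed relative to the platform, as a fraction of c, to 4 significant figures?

u' ≈ 0.5298c

Inverse velocity addition: u' = (u − v)/(1 − uv/c²)
= (0.9032 − 0.716)/(1 − 0.9032×0.716) = 0.1872/0.353309 = 0.5298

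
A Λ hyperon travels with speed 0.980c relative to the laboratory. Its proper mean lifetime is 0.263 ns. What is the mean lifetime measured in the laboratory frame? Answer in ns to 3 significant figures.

γ = 1/√(1 − 0.980²) = 5.0252
Time dilation: Δt = γτ₀ = 5.0252 × 0.263 ns = 1.32 ns

Δt ≈ 1.32 ns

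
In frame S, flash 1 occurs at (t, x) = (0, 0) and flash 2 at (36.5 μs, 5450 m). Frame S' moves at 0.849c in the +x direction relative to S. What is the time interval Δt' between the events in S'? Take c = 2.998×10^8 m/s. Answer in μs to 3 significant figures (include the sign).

Δt' ≈ 39.9 μs

γ = 1/√(1 − 0.849²) = 1.8925
Δt' = γ(Δt − vΔx/c²) = 1.8925 × (36.5 μs − 0.849×5450 m / (2.998×10^8 m/s))
= 1.8925 × (21.066 μs) = 39.9 μs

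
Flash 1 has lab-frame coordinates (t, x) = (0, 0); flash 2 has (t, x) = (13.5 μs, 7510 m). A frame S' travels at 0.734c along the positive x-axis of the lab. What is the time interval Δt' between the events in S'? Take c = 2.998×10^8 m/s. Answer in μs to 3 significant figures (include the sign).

γ = 1/√(1 − 0.734²) = 1.4724
Δt' = γ(Δt − vΔx/c²) = 1.4724 × (13.5 μs − 0.734×7510 m / (2.998×10^8 m/s))
= 1.4724 × (-4.8867 μs) = -7.20 μs

Δt' ≈ -7.20 μs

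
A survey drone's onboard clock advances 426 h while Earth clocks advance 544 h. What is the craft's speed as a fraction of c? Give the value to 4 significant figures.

β ≈ 0.6219

γ = Δt/τ₀ = 544/426 = 1.27700
β = √(1 − 1/γ²) = √(1 − 1/1.27700²) = 0.6219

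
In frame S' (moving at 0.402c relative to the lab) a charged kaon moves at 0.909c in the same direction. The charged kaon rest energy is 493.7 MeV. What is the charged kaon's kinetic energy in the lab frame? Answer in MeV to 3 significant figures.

K ≈ 1270 MeV

u_lab = (0.909 + 0.402)/(1 + 0.909×0.402) = 0.960146
γ = 1/√(1 − 0.960146²) = 3.5778
K = (γ − 1)m₀c² = (3.5778 − 1) × 493.7 = 2.5778 × 493.7 = 1270 MeV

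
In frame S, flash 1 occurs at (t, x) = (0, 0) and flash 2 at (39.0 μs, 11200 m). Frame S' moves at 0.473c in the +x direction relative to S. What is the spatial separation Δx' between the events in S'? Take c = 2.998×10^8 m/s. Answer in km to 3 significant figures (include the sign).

γ = 1/√(1 − 0.473²) = 1.1350
Δx' = γ(Δx − vΔt) = 1.1350 × (11200 m − 0.473×(2.998×10^8 m/s)×39.0×10^-6 s)
= 1.1350 × (5669.6 m) = 6.43 km

Δx' ≈ 6.43 km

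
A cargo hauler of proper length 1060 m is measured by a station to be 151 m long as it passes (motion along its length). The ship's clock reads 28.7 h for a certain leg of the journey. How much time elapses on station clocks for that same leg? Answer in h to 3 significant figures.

Δt ≈ 201 h

Length contraction ⇒ γ = L₀/L = 1060/151 = 7.0199
Time dilation: Δt = γτ₀ = 7.0199 × 28.7 h = 201 h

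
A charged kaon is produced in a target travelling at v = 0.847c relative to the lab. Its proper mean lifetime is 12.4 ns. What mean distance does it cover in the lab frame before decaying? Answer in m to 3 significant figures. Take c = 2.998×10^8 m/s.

d ≈ 5.92 m

γ = 1/√(1 − 0.847²) = 1.8811
Dilated lifetime: Δt = γτ₀ = 1.8811 × 12.4 ns = 23.326 ns
d = vΔt = 0.847c × 23.326 ns = 2.5393×10^8 m/s × 2.3326×10^-8 s = 5.92 m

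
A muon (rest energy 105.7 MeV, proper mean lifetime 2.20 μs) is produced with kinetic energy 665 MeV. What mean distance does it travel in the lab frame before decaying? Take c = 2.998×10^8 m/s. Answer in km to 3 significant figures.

γ = 1 + K/(m₀c²) = 1 + 665/105.7 = 7.2914
β = √(1 − 1/γ²) = 0.99055
Dilated lifetime: γτ₀ = 7.2914 × 2.20 μs = 16.041 μs
d = βc·γτ₀ = 0.99055 × (2.998×10^8 m/s) × 1.6041×10^-5 s = 4.76 km

d ≈ 4.76 km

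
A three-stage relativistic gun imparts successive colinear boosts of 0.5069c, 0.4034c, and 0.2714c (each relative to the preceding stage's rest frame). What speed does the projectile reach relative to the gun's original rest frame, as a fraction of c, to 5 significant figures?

u ≈ 0.85233c

Compose boost 2: (0.4034 + 0.5069)/(1 + 0.4034×0.5069) = 0.91030/1.204483 = 0.7557597
Compose boost 3: (0.2714 + 0.7557597)/(1 + 0.2714×0.7557597) = 1.027160/1.205113 = 0.85233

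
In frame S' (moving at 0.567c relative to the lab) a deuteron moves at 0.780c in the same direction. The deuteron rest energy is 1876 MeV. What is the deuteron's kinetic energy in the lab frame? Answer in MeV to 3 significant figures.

u_lab = (0.780 + 0.567)/(1 + 0.780×0.567) = 0.933951
γ = 1/√(1 − 0.933951²) = 2.7980
K = (γ − 1)m₀c² = (2.7980 − 1) × 1876 = 1.7980 × 1876 = 3370 MeV

K ≈ 3370 MeV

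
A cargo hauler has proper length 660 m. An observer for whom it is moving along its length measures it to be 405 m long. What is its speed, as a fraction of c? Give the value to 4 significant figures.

γ = L₀/L = 660/405 = 1.62963
β = √(1 − 1/γ²) = 0.7896

β ≈ 0.7896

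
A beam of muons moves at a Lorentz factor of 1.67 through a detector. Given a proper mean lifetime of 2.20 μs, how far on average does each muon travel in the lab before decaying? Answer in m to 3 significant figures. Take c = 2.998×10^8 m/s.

β = √(1 − 1/γ²) = √(1 − 1/1.67²) = 0.80090
Dilated lifetime: Δt = γτ₀ = 1.67 × 2.20 μs = 3.6740 μs
d = vΔt = 0.80090c × 3.6740 μs = 2.4011×10^8 m/s × 3.6740×10^-6 s = 882 m

d ≈ 882 m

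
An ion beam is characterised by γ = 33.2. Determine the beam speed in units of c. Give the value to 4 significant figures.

β ≈ 0.9995

β = √(1 − 1/γ²) = √(1 − 1/33.2²) = √(0.999093) = 0.9995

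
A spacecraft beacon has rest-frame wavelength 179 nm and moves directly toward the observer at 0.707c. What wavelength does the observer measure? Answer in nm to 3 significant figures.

λ_obs ≈ 74.2 nm

Relativistic Doppler: λ_obs = λ_src √((1−β)/(1+β))
= 179 × √(0.29300/1.7070) = 179 × 0.41430 = 74.2 nm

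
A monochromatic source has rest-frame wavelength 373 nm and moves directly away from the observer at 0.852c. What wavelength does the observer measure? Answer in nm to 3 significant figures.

λ_obs ≈ 1320 nm

Relativistic Doppler: λ_obs = λ_src √((1+β)/(1−β))
= 373 × √(1.8520/0.14800) = 373 × 3.5374 = 1320 nm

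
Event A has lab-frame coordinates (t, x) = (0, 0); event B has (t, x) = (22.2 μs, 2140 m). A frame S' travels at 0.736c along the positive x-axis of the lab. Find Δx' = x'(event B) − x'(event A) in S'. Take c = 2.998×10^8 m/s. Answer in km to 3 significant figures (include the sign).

γ = 1/√(1 − 0.736²) = 1.4771
Δx' = γ(Δx − vΔt) = 1.4771 × (2140 m − 0.736×(2.998×10^8 m/s)×22.2×10^-6 s)
= 1.4771 × (-2758.5 m) = -4.07 km

Δx' ≈ -4.07 km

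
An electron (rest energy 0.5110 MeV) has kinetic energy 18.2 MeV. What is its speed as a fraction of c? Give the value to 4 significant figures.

γ = 1 + K/(m₀c²) = 1 + 18.2/0.5110 = 36.6164
β = √(1 − 1/γ²) = 0.9996

β ≈ 0.9996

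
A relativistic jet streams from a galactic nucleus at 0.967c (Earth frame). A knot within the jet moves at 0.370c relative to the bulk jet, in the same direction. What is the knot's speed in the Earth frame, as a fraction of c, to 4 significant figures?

Relativistic velocity addition: u = (u' + v)/(1 + u'v/c²)
= (0.370 + 0.967)/(1 + 0.370×0.967) = 1.337/1.35779 = 0.9847

u ≈ 0.9847c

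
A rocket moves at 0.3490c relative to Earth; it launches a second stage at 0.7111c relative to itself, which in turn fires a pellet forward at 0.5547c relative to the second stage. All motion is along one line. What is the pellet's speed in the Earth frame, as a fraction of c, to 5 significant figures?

Compose boost 2: (0.7111 + 0.3490)/(1 + 0.7111×0.3490) = 1.0601/1.248174 = 0.8493208
Compose boost 3: (0.5547 + 0.8493208)/(1 + 0.5547×0.8493208) = 1.404021/1.471118 = 0.95439

u ≈ 0.95439c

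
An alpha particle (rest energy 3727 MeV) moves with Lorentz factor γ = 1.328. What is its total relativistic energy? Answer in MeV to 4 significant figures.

γ = 1.328 (given)
E = γm₀c² = 1.328 × 3727 MeV = 4949 MeV

E ≈ 4949 MeV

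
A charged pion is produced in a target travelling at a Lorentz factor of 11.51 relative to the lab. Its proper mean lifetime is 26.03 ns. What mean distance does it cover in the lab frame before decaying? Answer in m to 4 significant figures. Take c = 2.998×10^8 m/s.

d ≈ 89.48 m

β = √(1 − 1/γ²) = √(1 − 1/11.51²) = 0.996219
Dilated lifetime: Δt = γτ₀ = 11.51 × 26.03 ns = 299.605 ns
d = vΔt = 0.996219c × 299.605 ns = 2.98666×10^8 m/s × 2.99605×10^-7 s = 89.48 m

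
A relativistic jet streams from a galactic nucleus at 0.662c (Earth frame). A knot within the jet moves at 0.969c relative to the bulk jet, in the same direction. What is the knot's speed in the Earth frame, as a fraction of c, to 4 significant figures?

u ≈ 0.9936c

Relativistic velocity addition: u = (u' + v)/(1 + u'v/c²)
= (0.969 + 0.662)/(1 + 0.969×0.662) = 1.631/1.64148 = 0.9936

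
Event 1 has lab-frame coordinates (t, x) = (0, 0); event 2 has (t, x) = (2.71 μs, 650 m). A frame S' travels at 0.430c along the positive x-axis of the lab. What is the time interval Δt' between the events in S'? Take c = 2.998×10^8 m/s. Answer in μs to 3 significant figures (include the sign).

Δt' ≈ 1.97 μs

γ = 1/√(1 − 0.430²) = 1.1076
Δt' = γ(Δt − vΔx/c²) = 1.1076 × (2.71 μs − 0.430×650 m / (2.998×10^8 m/s))
= 1.1076 × (1.7777 μs) = 1.97 μs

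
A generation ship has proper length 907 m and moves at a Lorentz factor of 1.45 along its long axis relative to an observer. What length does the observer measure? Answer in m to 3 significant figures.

L ≈ 626 m

γ = 1.45 (given)
Length contraction: L = L₀/γ = 907/1.45 = 626 m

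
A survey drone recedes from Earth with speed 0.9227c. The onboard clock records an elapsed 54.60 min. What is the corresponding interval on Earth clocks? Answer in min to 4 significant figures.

Δt ≈ 141.6 min

γ = 1/√(1 − 0.9227²) = 2.59391
Time dilation: Δt = γτ₀ = 2.59391 × 54.60 min = 141.6 min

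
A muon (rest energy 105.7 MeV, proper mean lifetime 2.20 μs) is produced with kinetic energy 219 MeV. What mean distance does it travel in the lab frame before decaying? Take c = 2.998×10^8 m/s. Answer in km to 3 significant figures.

γ = 1 + K/(m₀c²) = 1 + 219/105.7 = 3.0719
β = √(1 − 1/γ²) = 0.94553
Dilated lifetime: γτ₀ = 3.0719 × 2.20 μs = 6.7582 μs
d = βc·γτ₀ = 0.94553 × (2.998×10^8 m/s) × 6.7582×10^-6 s = 1.92 km

d ≈ 1.92 km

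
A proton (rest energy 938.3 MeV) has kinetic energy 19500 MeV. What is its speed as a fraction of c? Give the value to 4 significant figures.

γ = 1 + K/(m₀c²) = 1 + 19500/938.3 = 21.7823
β = √(1 − 1/γ²) = 0.9989

β ≈ 0.9989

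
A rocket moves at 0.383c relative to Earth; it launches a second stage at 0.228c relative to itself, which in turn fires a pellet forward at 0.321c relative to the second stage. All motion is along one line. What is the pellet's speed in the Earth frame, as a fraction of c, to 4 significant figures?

Compose boost 2: (0.228 + 0.383)/(1 + 0.228×0.383) = 0.6110/1.08732 = 0.561930
Compose boost 3: (0.321 + 0.561930)/(1 + 0.321×0.561930) = 0.882930/1.18038 = 0.7480

u ≈ 0.7480c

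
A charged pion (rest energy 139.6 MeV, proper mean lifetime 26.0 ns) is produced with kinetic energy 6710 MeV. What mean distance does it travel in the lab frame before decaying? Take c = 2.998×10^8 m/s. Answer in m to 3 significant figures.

γ = 1 + K/(m₀c²) = 1 + 6710/139.6 = 49.066
β = √(1 − 1/γ²) = 0.99979
Dilated lifetime: γτ₀ = 49.066 × 26.0 ns = 1275.7 ns
d = βc·γτ₀ = 0.99979 × (2.998×10^8 m/s) × 1.2757×10^-6 s = 382 m

d ≈ 382 m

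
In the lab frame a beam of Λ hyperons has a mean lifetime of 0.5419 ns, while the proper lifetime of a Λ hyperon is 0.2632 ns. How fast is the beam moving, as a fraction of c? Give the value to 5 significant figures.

β ≈ 0.87413

γ = Δt/τ₀ = 0.5419/0.2632 = 2.058891
β = √(1 − 1/γ²) = √(1 − 1/2.058891²) = 0.87413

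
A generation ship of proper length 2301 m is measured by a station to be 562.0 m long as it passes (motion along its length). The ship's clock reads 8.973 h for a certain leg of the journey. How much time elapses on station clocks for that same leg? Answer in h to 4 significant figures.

Δt ≈ 36.74 h

Length contraction ⇒ γ = L₀/L = 2301/562.0 = 4.09431
Time dilation: Δt = γτ₀ = 4.09431 × 8.973 h = 36.74 h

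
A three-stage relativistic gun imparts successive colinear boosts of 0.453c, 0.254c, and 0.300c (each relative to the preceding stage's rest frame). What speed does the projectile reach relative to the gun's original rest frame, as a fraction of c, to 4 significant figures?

Compose boost 2: (0.254 + 0.453)/(1 + 0.254×0.453) = 0.7070/1.11506 = 0.634045
Compose boost 3: (0.300 + 0.634045)/(1 + 0.300×0.634045) = 0.934045/1.19021 = 0.7848

u ≈ 0.7848c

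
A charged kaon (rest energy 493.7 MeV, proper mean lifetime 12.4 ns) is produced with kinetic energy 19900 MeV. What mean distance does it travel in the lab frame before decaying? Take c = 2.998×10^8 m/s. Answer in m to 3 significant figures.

d ≈ 154 m

γ = 1 + K/(m₀c²) = 1 + 19900/493.7 = 41.308
β = √(1 − 1/γ²) = 0.99971
Dilated lifetime: γτ₀ = 41.308 × 12.4 ns = 512.22 ns
d = βc·γτ₀ = 0.99971 × (2.998×10^8 m/s) × 5.1222×10^-7 s = 154 m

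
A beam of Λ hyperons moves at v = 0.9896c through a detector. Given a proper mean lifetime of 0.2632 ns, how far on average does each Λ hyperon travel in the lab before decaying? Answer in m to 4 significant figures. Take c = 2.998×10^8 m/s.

γ = 1/√(1 − 0.9896²) = 6.95185
Dilated lifetime: Δt = γτ₀ = 6.95185 × 0.2632 ns = 1.82973 ns
d = vΔt = 0.9896c × 1.82973 ns = 2.96682×10^8 m/s × 1.82973×10^-9 s = 0.5428 m

d ≈ 0.5428 m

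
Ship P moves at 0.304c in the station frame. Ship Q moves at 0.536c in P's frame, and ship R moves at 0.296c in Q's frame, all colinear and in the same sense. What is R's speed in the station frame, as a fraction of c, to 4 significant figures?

u ≈ 0.8389c

Compose boost 2: (0.536 + 0.304)/(1 + 0.536×0.304) = 0.8400/1.16294 = 0.722305
Compose boost 3: (0.296 + 0.722305)/(1 + 0.296×0.722305) = 1.01830/1.21380 = 0.8389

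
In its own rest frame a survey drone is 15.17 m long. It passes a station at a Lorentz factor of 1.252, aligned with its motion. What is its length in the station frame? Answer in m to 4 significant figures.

L ≈ 12.12 m

γ = 1.252 (given)
Length contraction: L = L₀/γ = 15.17/1.252 = 12.12 m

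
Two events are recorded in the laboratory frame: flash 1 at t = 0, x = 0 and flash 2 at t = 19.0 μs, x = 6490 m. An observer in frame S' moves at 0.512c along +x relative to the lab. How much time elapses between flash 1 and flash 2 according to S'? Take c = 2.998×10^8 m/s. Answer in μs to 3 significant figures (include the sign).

Δt' ≈ 9.22 μs

γ = 1/√(1 − 0.512²) = 1.1642
Δt' = γ(Δt − vΔx/c²) = 1.1642 × (19.0 μs − 0.512×6490 m / (2.998×10^8 m/s))
= 1.1642 × (7.9163 μs) = 9.22 μs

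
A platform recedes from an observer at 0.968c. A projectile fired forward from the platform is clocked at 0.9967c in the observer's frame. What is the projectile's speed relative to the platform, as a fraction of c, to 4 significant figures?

u' ≈ 0.8155c

Inverse velocity addition: u' = (u − v)/(1 − uv/c²)
= (0.9967 − 0.968)/(1 − 0.9967×0.968) = 0.02870/0.0351944 = 0.8155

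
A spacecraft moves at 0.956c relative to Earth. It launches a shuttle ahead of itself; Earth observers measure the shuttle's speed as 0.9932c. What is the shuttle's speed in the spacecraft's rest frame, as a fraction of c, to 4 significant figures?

Inverse velocity addition: u' = (u − v)/(1 − uv/c²)
= (0.9932 − 0.956)/(1 − 0.9932×0.956) = 0.03720/0.0505008 = 0.7366

u' ≈ 0.7366c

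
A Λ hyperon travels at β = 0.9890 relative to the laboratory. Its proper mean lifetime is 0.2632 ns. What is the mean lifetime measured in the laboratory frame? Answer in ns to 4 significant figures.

Δt ≈ 1.779 ns

γ = 1/√(1 − 0.9890²) = 6.76062
Time dilation: Δt = γτ₀ = 6.76062 × 0.2632 ns = 1.779 ns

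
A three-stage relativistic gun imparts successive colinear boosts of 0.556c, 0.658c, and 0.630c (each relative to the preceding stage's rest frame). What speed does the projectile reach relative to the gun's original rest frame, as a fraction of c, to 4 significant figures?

Compose boost 2: (0.658 + 0.556)/(1 + 0.658×0.556) = 1.214/1.36585 = 0.888825
Compose boost 3: (0.630 + 0.888825)/(1 + 0.630×0.888825) = 1.51883/1.55996 = 0.9736

u ≈ 0.9736c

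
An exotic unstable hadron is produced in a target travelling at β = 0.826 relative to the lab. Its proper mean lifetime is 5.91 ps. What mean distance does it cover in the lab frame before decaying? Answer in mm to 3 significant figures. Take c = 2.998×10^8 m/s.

d ≈ 2.60 mm

γ = 1/√(1 − 0.826²) = 1.7741
Dilated lifetime: Δt = γτ₀ = 1.7741 × 5.91 ps = 10.485 ps
d = vΔt = 0.826c × 10.485 ps = 2.4763×10^8 m/s × 1.0485×10^-11 s = 2.60 mm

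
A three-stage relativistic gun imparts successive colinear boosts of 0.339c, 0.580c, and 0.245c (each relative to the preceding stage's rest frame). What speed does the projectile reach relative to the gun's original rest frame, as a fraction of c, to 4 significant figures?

u ≈ 0.8526c

Compose boost 2: (0.580 + 0.339)/(1 + 0.580×0.339) = 0.9190/1.19662 = 0.767997
Compose boost 3: (0.245 + 0.767997)/(1 + 0.245×0.767997) = 1.01300/1.18816 = 0.8526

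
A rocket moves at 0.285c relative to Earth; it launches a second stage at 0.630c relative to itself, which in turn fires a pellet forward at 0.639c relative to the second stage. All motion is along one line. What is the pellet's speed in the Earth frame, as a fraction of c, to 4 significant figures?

u ≈ 0.9459c

Compose boost 2: (0.630 + 0.285)/(1 + 0.630×0.285) = 0.9150/1.17955 = 0.775720
Compose boost 3: (0.639 + 0.775720)/(1 + 0.639×0.775720) = 1.41472/1.49568 = 0.9459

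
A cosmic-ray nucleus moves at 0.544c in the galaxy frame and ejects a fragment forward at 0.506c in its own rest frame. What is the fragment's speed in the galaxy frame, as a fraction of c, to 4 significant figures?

Compose boost 2: (0.506 + 0.544)/(1 + 0.506×0.544) = 1.050/1.27526 = 0.8234

u ≈ 0.8234c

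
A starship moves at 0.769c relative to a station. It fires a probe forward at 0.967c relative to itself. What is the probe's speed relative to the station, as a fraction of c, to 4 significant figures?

u ≈ 0.9956c

Relativistic velocity addition: u = (u' + v)/(1 + u'v/c²)
= (0.967 + 0.769)/(1 + 0.967×0.769) = 1.736/1.74362 = 0.9956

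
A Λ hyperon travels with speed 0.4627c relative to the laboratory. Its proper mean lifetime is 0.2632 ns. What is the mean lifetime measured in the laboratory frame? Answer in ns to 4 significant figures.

γ = 1/√(1 − 0.4627²) = 1.12801
Time dilation: Δt = γτ₀ = 1.12801 × 0.2632 ns = 0.2969 ns

Δt ≈ 0.2969 ns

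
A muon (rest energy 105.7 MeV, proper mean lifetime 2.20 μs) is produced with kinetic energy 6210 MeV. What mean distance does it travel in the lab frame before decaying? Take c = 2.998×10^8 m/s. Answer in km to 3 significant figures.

γ = 1 + K/(m₀c²) = 1 + 6210/105.7 = 59.751
β = √(1 − 1/γ²) = 0.99986
Dilated lifetime: γτ₀ = 59.751 × 2.20 μs = 131.45 μs
d = βc·γτ₀ = 0.99986 × (2.998×10^8 m/s) × 0.00013145 s = 39.4 km

d ≈ 39.4 km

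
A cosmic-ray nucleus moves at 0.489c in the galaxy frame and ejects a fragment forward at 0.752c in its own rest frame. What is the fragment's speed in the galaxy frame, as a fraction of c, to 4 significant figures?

Compose boost 2: (0.752 + 0.489)/(1 + 0.752×0.489) = 1.241/1.36773 = 0.9073

u ≈ 0.9073c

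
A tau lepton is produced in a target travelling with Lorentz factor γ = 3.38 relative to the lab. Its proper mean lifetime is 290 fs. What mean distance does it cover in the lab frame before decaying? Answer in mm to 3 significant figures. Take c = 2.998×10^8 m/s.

β = √(1 − 1/γ²) = √(1 − 1/3.38²) = 0.95523
Dilated lifetime: Δt = γτ₀ = 3.38 × 290 fs = 980.20 fs
d = vΔt = 0.95523c × 980.20 fs = 2.8638×10^8 m/s × 9.8020×10^-13 s = 0.281 mm

d ≈ 0.281 mm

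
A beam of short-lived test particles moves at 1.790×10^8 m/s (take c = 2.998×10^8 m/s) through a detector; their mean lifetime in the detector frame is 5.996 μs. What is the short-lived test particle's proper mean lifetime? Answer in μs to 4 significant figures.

β = v/c = 1.790×10^8 / 2.998×10^8 = 0.597065
γ = 1/√(1 − 0.597065²) = 1.24658
Proper time: τ₀ = Δt/γ = 5.996/1.24658 = 4.810 μs

τ₀ ≈ 4.810 μs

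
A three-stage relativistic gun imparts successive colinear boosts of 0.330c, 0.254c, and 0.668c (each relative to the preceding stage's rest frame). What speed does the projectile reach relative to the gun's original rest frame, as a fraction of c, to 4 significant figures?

u ≈ 0.8874c

Compose boost 2: (0.254 + 0.330)/(1 + 0.254×0.330) = 0.5840/1.08382 = 0.538835
Compose boost 3: (0.668 + 0.538835)/(1 + 0.668×0.538835) = 1.20683/1.35994 = 0.8874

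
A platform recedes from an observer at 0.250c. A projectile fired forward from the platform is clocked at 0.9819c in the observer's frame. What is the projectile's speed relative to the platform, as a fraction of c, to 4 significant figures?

Inverse velocity addition: u' = (u − v)/(1 − uv/c²)
= (0.9819 − 0.250)/(1 − 0.9819×0.250) = 0.7319/0.754525 = 0.9700

u' ≈ 0.9700c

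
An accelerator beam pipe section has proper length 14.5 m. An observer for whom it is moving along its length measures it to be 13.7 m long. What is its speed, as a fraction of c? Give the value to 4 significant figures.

γ = L₀/L = 14.5/13.7 = 1.05839
β = √(1 − 1/γ²) = 0.3276

β ≈ 0.3276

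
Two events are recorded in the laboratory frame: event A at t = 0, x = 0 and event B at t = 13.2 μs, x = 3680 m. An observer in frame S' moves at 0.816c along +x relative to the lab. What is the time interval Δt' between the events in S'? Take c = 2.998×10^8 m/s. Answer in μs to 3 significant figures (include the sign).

Δt' ≈ 5.51 μs

γ = 1/√(1 − 0.816²) = 1.7299
Δt' = γ(Δt − vΔx/c²) = 1.7299 × (13.2 μs − 0.816×3680 m / (2.998×10^8 m/s))
= 1.7299 × (3.1837 μs) = 5.51 μs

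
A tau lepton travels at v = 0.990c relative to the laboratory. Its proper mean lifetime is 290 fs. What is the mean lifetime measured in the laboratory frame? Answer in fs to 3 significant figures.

γ = 1/√(1 − 0.990²) = 7.0888
Time dilation: Δt = γτ₀ = 7.0888 × 290 fs = 2060 fs

Δt ≈ 2060 fs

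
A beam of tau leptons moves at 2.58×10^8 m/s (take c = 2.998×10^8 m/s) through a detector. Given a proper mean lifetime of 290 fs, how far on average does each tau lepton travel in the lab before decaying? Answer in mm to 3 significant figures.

β = v/c = 2.58×10^8 / 2.998×10^8 = 0.86057
γ = 1/√(1 − 0.86057²) = 1.9634
Dilated lifetime: Δt = γτ₀ = 1.9634 × 290 fs = 569.38 fs
d = vΔt = 0.86057c × 569.38 fs = 2.5800×10^8 m/s × 5.6938×10^-13 s = 0.147 mm

d ≈ 0.147 mm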